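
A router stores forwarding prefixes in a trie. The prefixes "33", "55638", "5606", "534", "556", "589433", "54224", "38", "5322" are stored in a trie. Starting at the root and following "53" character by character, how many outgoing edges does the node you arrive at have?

2

Follow the path "53" to its node, then look at its outgoing edges.
Characters that immediately follow "53" among the stored strings: {2, 4}.
That node has 2 child edges.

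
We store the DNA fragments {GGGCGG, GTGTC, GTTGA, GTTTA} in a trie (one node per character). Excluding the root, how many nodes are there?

Trie structure (* marks end of a word):
(root)
└─ G
   ├─ G
   │  └─ G
   │     └─ C
   │        └─ G
   │           └─ G *
   └─ T
      ├─ G
      │  └─ T
      │     └─ C *
      └─ T
         ├─ G
         │  └─ A *
         └─ T
            └─ A *
Counting every labelled node above: 15.

15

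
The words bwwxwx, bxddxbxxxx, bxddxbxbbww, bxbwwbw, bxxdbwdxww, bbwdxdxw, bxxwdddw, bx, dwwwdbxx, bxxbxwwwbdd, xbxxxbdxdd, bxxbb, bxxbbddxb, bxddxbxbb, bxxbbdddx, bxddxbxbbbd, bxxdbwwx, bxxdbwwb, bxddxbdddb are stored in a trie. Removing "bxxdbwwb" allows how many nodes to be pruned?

After clearing the end-marker at "bxxdbwwb", prune upward until reaching a node still needed by another word.
The suffix "b" (1 node) is used only by "bxxdbwwb"; the node for "bxxdbww" still has the child "x", so pruning stops there.
Nodes removed: 1

1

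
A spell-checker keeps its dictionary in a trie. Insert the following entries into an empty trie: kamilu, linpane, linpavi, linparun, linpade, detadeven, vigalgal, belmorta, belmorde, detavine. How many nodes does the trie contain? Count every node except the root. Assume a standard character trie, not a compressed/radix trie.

51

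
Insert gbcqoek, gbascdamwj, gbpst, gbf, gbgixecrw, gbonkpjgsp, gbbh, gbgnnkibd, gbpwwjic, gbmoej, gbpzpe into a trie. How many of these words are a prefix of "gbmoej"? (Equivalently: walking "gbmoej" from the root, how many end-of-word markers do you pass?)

Traverse "gbmoej" character by character; count nodes along the way that are marked as word ends.
Prefixes of the query that are stored words: "gbmoej"
Count: 1

1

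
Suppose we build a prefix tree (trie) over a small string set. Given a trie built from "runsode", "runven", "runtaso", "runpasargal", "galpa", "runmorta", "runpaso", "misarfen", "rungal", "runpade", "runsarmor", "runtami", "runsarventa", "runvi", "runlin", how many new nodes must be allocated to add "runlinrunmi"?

5

The longest prefix of "runlinrunmi" already in the trie is "runlin" (length 6).
So 11 − 6 = 5 new nodes.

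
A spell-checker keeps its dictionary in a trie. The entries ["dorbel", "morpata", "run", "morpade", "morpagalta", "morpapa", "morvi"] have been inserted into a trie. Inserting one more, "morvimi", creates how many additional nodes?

2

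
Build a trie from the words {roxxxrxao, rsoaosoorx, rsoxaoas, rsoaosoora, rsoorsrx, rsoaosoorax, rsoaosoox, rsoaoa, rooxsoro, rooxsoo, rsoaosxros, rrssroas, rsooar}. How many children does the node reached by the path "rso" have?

Follow the path "rso" to its node, then look at its outgoing edges.
Characters that immediately follow "rso" among the stored strings: {a, o, x}.
That node has 3 child edges.

3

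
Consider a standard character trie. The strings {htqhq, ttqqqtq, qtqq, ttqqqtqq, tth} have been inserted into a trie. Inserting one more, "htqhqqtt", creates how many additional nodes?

3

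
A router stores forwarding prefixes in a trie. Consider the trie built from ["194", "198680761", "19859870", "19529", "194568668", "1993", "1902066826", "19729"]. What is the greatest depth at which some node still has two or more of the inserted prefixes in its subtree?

Equivalently: take the maximum, over all pairs, of their longest common prefix length.
e.g. "194" and "194568668" share the prefix "194" of length 3; no pair shares a longer one.
Longest shared-prefix length: 3

3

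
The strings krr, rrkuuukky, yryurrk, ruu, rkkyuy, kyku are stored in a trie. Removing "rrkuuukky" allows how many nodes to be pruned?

Walk "rrkuuukky" from the leaf back toward the root, removing each node that no remaining word uses.
The suffix "rkuuukky" (8 nodes) is used only by "rrkuuukky"; the node for "r" still has the child "u", so pruning stops there.
Nodes removed: 8

8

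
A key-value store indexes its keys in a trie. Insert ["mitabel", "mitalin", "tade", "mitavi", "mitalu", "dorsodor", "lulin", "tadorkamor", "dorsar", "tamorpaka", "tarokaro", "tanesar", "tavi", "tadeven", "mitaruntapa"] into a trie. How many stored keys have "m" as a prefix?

5

Traverse to the node for "m", then collect every word in that subtree.
Words under "m": mitabel, mitalin, mitalu, mitaruntapa, mitavi
Count: 5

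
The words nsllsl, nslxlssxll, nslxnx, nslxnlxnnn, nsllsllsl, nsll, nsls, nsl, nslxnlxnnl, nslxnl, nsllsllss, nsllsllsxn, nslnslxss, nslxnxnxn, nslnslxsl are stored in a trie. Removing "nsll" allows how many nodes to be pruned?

0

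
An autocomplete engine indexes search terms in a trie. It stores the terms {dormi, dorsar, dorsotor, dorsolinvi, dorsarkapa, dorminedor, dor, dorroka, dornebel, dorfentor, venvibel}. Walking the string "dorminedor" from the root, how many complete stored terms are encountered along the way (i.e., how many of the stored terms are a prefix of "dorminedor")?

3

Traverse "dorminedor" character by character; count nodes along the way that are marked as word ends.
Prefixes of the query that are stored words: "dor", "dormi", "dorminedor"
Count: 3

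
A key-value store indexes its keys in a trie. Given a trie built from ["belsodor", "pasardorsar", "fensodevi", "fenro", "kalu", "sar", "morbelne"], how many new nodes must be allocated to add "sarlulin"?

5

"sar" is already a path in the trie; the remaining "lulin" must be added.
Each of the 5 remaining characters creates one node.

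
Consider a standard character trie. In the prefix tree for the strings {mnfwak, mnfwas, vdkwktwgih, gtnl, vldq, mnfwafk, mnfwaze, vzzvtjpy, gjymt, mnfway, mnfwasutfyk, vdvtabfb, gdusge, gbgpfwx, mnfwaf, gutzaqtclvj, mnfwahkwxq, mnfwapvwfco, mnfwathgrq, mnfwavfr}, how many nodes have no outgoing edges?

Leaves are exactly the stored words that no other stored word extends.
Those words: "gbgpfwx", "gdusge", "gjymt", "gtnl", "gutzaqtclvj", "mnfwafk", "mnfwahkwxq", "mnfwak", "mnfwapvwfco", "mnfwasutfyk", "mnfwathgrq", "mnfwavfr", "mnfway", "mnfwaze", "vdkwktwgih", "vdvtabfb", "vldq", "vzzvtjpy"
Leaf count: 18

18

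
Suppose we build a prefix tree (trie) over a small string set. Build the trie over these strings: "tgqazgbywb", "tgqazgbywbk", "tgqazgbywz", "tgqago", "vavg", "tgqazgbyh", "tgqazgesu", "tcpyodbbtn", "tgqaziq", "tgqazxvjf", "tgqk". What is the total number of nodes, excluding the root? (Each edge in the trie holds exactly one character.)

38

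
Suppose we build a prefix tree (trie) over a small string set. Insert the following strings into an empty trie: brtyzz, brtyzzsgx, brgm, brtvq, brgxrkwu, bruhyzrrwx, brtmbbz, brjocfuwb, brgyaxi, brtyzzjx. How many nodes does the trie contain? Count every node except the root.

Insert word by word; a character creates a node only if that edge doesn't already exist:
  "brtyzz" → 6 new (b, r, t, y, z, z)
  "brtyzzsgx" → prefix "brtyzz" already present; 3 new (s, g, x)
  "brgm" → prefix "br" already present; 2 new (g, m)
  "brtvq" → prefix "brt" already present; 2 new (v, q)
  "brgxrkwu" → prefix "brg" already present; 5 new (x, r, k, w, u)
  "bruhyzrrwx" → prefix "br" already present; 8 new (u, h, y, z, r, r, w, x)
  "brtmbbz" → prefix "brt" already present; 4 new (m, b, b, z)
  "brjocfuwb" → prefix "br" already present; 7 new (j, o, c, f, u, w, b)
  "brgyaxi" → prefix "brg" already present; 4 new (y, a, x, i)
  "brtyzzjx" → prefix "brtyzz" already present; 2 new (j, x)
Total nodes = 6 + 3 + 2 + 2 + 5 + 8 + 4 + 7 + 4 + 2 = 43

43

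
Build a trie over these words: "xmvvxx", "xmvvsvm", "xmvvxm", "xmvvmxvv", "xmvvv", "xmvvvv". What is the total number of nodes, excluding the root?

Trace insertions, counting only characters that open a new branch:
  "xmvvxx" → 6 new (x, m, v, v, x, x)
  "xmvvsvm" → prefix "xmvv" already present; 3 new (s, v, m)
  "xmvvxm" → prefix "xmvvx" already present; 1 new (m)
  "xmvvmxvv" → prefix "xmvv" already present; 4 new (m, x, v, v)
  "xmvvv" → prefix "xmvv" already present; 1 new (v)
  "xmvvvv" → prefix "xmvvv" already present; 1 new (v)
Total nodes = 6 + 3 + 1 + 4 + 1 + 1 = 16

16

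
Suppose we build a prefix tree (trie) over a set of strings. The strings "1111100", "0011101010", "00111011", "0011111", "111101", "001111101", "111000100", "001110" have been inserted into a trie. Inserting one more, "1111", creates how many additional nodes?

"1111" is already a full path in the trie; only an end-marker is added.
No new nodes are needed: 0.

0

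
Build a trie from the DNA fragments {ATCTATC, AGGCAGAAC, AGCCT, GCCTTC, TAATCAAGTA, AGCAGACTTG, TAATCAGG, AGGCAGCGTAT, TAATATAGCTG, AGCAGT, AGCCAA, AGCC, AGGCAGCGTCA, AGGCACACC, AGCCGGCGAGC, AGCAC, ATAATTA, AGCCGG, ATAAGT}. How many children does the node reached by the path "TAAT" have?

The children of the "TAAT" node are the distinct next characters among strings starting with "TAAT".
Characters that immediately follow "TAAT" among the stored strings: {A, C}.
That node has 2 child edges.

2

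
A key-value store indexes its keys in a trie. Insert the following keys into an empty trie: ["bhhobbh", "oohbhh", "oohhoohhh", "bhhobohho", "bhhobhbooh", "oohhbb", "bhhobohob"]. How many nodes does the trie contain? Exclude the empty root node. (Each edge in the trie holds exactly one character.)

32

For each word, the new-node count is its length minus the longest prefix already in the trie:
  "bhhobbh" → 7 new (b, h, h, o, b, b, h)
  "oohbhh" → 6 new (o, o, h, b, h, h)
  "oohhoohhh" → prefix "ooh" already present; 6 new (h, o, o, h, h, h)
  "bhhobohho" → prefix "bhhob" already present; 4 new (o, h, h, o)
  "bhhobhbooh" → prefix "bhhob" already present; 5 new (h, b, o, o, h)
  "oohhbb" → prefix "oohh" already present; 2 new (b, b)
  "bhhobohob" → prefix "bhhoboh" already present; 2 new (o, b)
Total nodes = 7 + 6 + 6 + 4 + 5 + 2 + 2 = 32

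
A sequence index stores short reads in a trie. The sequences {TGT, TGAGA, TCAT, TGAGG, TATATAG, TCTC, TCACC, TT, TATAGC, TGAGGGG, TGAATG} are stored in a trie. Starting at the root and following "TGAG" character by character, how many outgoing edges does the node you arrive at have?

2

Follow the path "TGAG" to its node, then look at its outgoing edges.
Distinct next characters after "TGAG": A, G.
That node has 2 child edges.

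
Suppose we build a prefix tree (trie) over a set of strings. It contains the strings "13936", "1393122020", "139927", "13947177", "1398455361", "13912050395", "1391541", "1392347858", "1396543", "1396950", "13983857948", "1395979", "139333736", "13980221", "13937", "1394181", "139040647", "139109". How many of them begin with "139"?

18

Traverse to the node for "139", then collect every word in that subtree.
Words under "139": 139040647, 139109, 13912050395, 1391541, 1392347858, 1393122020, 139333736, 13936, 13937, 1394181, 13947177, 1395979, 1396543, 1396950, 13980221, 13983857948, 1398455361, 139927
Count: 18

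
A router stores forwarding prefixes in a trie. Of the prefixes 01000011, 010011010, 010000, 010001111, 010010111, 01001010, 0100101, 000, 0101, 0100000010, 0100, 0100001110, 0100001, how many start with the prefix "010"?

Walk to "010"; the words in its subtree are exactly those with that prefix.
Words under "010": 0100, 010000, 0100000010, 0100001, 01000011, 0100001110, 010001111, 0100101, 01001010, 010010111, 010011010, 0101
Count: 12

12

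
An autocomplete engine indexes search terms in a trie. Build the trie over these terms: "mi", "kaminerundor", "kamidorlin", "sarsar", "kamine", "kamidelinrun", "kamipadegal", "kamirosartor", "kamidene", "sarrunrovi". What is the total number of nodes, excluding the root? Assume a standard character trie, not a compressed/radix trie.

Insert word by word; a character creates a node only if that edge doesn't already exist:
  "mi" → 2 new (m, i)
  "kaminerundor" → 12 new (k, a, m, i, n, e, r, u, n, d, o, r)
  "kamidorlin" → prefix "kami" already present; 6 new (d, o, r, l, i, n)
  "sarsar" → 6 new (s, a, r, s, a, r)
  "kamine" → prefix "kamine" already present; 0 new (none)
  "kamidelinrun" → prefix "kamid" already present; 7 new (e, l, i, n, r, u, n)
  "kamipadegal" → prefix "kami" already present; 7 new (p, a, d, e, g, a, l)
  "kamirosartor" → prefix "kami" already present; 8 new (r, o, s, a, r, t, o, r)
  "kamidene" → prefix "kamide" already present; 2 new (n, e)
  "sarrunrovi" → prefix "sar" already present; 7 new (r, u, n, r, o, v, i)
Total nodes = 2 + 12 + 6 + 6 + 0 + 7 + 7 + 8 + 2 + 7 = 57

57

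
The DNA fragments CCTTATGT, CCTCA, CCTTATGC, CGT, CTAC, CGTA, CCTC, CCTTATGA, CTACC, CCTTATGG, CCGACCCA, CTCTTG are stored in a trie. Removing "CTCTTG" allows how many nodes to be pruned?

4

After clearing the end-marker at "CTCTTG", prune upward until reaching a node still needed by another word.
The suffix "CTTG" (4 nodes) is used only by "CTCTTG"; the node for "CT" still has the child "A", so pruning stops there.
Nodes removed: 4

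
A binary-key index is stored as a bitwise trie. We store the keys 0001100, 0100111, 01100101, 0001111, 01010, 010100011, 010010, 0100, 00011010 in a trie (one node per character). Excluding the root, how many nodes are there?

30

Insert word by word; a character creates a node only if that edge doesn't already exist:
  "0001100" → 7 new (0, 0, 0, 1, 1, 0, 0)
  "0100111" → prefix "0" already present; 6 new (1, 0, 0, 1, 1, 1)
  "01100101" → prefix "01" already present; 6 new (1, 0, 0, 1, 0, 1)
  "0001111" → prefix "00011" already present; 2 new (1, 1)
  "01010" → prefix "010" already present; 2 new (1, 0)
  "010100011" → prefix "01010" already present; 4 new (0, 0, 1, 1)
  "010010" → prefix "01001" already present; 1 new (0)
  "0100" → prefix "0100" already present; 0 new (none)
  "00011010" → prefix "000110" already present; 2 new (1, 0)
Total nodes = 7 + 6 + 6 + 2 + 2 + 4 + 1 + 0 + 2 = 30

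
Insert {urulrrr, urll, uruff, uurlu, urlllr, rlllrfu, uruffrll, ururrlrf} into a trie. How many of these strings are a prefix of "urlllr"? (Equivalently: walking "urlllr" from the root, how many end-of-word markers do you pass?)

2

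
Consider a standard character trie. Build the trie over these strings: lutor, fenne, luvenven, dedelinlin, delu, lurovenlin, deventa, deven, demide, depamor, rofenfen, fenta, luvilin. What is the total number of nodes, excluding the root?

64

Trace insertions, counting only characters that open a new branch:
  "lutor" → 5 new (l, u, t, o, r)
  "fenne" → 5 new (f, e, n, n, e)
  "luvenven" → prefix "lu" already present; 6 new (v, e, n, v, e, n)
  "dedelinlin" → 10 new (d, e, d, e, l, i, n, l, i, n)
  "delu" → prefix "de" already present; 2 new (l, u)
  "lurovenlin" → prefix "lu" already present; 8 new (r, o, v, e, n, l, i, n)
  "deventa" → prefix "de" already present; 5 new (v, e, n, t, a)
  "deven" → prefix "deven" already present; 0 new (none)
  "demide" → prefix "de" already present; 4 new (m, i, d, e)
  "depamor" → prefix "de" already present; 5 new (p, a, m, o, r)
  "rofenfen" → 8 new (r, o, f, e, n, f, e, n)
  "fenta" → prefix "fen" already present; 2 new (t, a)
  "luvilin" → prefix "luv" already present; 4 new (i, l, i, n)
Total nodes = 5 + 5 + 6 + 10 + 2 + 8 + 5 + 0 + 4 + 5 + 8 + 2 + 4 = 64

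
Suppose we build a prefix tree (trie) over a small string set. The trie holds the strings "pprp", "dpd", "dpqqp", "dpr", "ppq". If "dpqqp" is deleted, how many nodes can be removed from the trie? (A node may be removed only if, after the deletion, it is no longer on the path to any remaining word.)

3

A node on "dpqqp"'s path can go only if nothing else ends at it or branches off below it.
The suffix "qqp" (3 nodes) is used only by "dpqqp"; the node for "dp" still has the child "d", so pruning stops there.
Nodes removed: 3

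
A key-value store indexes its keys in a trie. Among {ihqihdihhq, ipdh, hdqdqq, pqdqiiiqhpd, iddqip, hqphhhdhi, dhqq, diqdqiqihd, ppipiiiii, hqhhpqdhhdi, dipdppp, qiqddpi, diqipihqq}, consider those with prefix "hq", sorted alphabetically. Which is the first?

hqhhpqdhhdi

Filter for "hq…" and sort: "hqhhpqdhhdi", "hqphhhdhi"
Position 1: hqhhpqdhhdi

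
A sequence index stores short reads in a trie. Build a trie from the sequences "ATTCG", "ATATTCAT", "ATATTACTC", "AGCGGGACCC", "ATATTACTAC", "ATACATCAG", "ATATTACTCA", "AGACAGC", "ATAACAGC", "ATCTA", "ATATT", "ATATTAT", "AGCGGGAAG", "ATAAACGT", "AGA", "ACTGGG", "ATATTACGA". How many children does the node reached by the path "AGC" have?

1

Follow the path "AGC" to its node, then look at its outgoing edges.
Characters that immediately follow "AGC" among the stored strings: {G}.
That node has 1 child edge.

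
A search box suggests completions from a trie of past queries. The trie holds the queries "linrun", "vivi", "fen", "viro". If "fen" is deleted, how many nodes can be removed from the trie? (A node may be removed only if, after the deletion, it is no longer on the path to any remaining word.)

3

After clearing the end-marker at "fen", prune upward until reaching a node still needed by another word.
No other word shares any prefix with "fen", so all 3 of its nodes go.
Nodes removed: 3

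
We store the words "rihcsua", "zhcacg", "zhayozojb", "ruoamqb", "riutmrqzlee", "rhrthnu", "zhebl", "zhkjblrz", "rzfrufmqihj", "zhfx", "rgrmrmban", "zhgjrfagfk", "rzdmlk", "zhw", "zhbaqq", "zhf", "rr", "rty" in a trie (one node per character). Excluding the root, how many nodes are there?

90

Insert word by word; a character creates a node only if that edge doesn't already exist:
  "rihcsua" → 7 new (r, i, h, c, s, u, a)
  "zhcacg" → 6 new (z, h, c, a, c, g)
  "zhayozojb" → prefix "zh" already present; 7 new (a, y, o, z, o, j, b)
  "ruoamqb" → prefix "r" already present; 6 new (u, o, a, m, q, b)
  "riutmrqzlee" → prefix "ri" already present; 9 new (u, t, m, r, q, z, l, e, e)
  "rhrthnu" → prefix "r" already present; 6 new (h, r, t, h, n, u)
  "zhebl" → prefix "zh" already present; 3 new (e, b, l)
  "zhkjblrz" → prefix "zh" already present; 6 new (k, j, b, l, r, z)
  "rzfrufmqihj" → prefix "r" already present; 10 new (z, f, r, u, f, m, q, i, h, j)
  "zhfx" → prefix "zh" already present; 2 new (f, x)
  "rgrmrmban" → prefix "r" already present; 8 new (g, r, m, r, m, b, a, n)
  "zhgjrfagfk" → prefix "zh" already present; 8 new (g, j, r, f, a, g, f, k)
  "rzdmlk" → prefix "rz" already present; 4 new (d, m, l, k)
  "zhw" → prefix "zh" already present; 1 new (w)
  "zhbaqq" → prefix "zh" already present; 4 new (b, a, q, q)
  "zhf" → prefix "zhf" already present; 0 new (none)
  "rr" → prefix "r" already present; 1 new (r)
  "rty" → prefix "r" already present; 2 new (t, y)
Total nodes = 7 + 6 + 7 + 6 + 9 + 6 + 3 + 6 + 10 + 2 + 8 + 8 + 4 + 1 + 4 + 0 + 1 + 2 = 90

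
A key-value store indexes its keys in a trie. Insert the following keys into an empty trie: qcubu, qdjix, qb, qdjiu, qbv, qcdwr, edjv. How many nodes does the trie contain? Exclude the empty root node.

Insert word by word; a character creates a node only if that edge doesn't already exist:
  "qcubu" → 5 new (q, c, u, b, u)
  "qdjix" → prefix "q" already present; 4 new (d, j, i, x)
  "qb" → prefix "q" already present; 1 new (b)
  "qdjiu" → prefix "qdji" already present; 1 new (u)
  "qbv" → prefix "qb" already present; 1 new (v)
  "qcdwr" → prefix "qc" already present; 3 new (d, w, r)
  "edjv" → 4 new (e, d, j, v)
Total nodes = 5 + 4 + 1 + 1 + 1 + 3 + 4 = 19

19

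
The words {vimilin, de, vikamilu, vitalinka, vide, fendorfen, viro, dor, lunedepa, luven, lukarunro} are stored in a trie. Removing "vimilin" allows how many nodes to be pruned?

After clearing the end-marker at "vimilin", prune upward until reaching a node still needed by another word.
The suffix "milin" (5 nodes) is used only by "vimilin"; the node for "vi" still has the child "k", so pruning stops there.
Nodes removed: 5

5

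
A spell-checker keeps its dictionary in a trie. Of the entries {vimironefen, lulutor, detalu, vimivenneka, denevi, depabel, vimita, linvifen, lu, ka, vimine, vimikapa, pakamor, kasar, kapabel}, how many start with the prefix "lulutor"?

1

Walk to "lulutor"; the words in its subtree are exactly those with that prefix.
Matches: "lulutor"
Count: 1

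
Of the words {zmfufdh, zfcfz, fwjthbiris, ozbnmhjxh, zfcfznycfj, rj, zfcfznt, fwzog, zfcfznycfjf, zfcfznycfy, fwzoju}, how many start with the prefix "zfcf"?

Traverse to the node for "zfcf", then collect every word in that subtree.
Words under "zfcf": zfcfz, zfcfznt, zfcfznycfj, zfcfznycfjf, zfcfznycfy
Count: 5

5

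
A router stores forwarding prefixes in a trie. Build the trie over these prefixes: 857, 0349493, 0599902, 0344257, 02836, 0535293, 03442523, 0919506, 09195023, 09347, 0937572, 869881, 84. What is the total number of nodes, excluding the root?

Count nodes per top-level branch (shared prefixes stored once):
  '0'-branch (02836, 03442523, 0344257, 0349493, 0535293, 0599902, 09195023, 0919506, 09347, 0937572): 43 nodes
  '8'-branch (84, 857, 869881): 9 nodes
Sum: 52

52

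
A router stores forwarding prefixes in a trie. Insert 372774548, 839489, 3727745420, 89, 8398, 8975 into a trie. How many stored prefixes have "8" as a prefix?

Walk to "8"; the words in its subtree are exactly those with that prefix.
Matches: "839489", "8398", "89", "8975"
Count: 4

4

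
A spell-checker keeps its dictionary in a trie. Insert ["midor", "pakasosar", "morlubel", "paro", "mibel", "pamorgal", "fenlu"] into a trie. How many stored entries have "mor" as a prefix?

Filter for entries beginning with "mor":
Matches: "morlubel"
Count: 1

1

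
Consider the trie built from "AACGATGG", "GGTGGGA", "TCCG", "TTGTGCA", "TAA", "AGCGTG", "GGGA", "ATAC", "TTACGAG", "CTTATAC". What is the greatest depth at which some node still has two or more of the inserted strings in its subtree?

Equivalently: take the maximum, over all pairs, of their longest common prefix length.
e.g. "GGGA" and "GGTGGGA" share the prefix "GG" of length 2; no pair shares a longer one.
Longest shared-prefix length: 2

2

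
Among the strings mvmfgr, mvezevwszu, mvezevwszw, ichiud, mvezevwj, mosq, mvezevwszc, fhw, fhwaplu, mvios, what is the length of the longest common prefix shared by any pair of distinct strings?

9

Equivalently: take the maximum, over all pairs, of their longest common prefix length.
"mvezevwszc" and "mvezevwszu" agree on "mvezevwsz" (9 characters) before diverging; nothing deeper is shared.
Longest shared-prefix length: 9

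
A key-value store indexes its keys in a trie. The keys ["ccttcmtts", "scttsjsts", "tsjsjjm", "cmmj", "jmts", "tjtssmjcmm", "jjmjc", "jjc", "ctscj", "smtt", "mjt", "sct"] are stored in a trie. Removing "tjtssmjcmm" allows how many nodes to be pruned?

9

After clearing the end-marker at "tjtssmjcmm", prune upward until reaching a node still needed by another word.
The suffix "jtssmjcmm" (9 nodes) is used only by "tjtssmjcmm"; the node for "t" still has the child "s", so pruning stops there.
Nodes removed: 9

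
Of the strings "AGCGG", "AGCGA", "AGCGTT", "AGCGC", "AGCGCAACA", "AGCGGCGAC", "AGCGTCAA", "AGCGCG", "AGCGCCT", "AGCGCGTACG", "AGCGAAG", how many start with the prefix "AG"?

Traverse to the node for "AG", then collect every word in that subtree.
Words under "AG": AGCGA, AGCGAAG, AGCGC, AGCGCAACA, AGCGCCT, AGCGCG, AGCGCGTACG, AGCGG, AGCGGCGAC, AGCGTCAA, AGCGTT
Count: 11

11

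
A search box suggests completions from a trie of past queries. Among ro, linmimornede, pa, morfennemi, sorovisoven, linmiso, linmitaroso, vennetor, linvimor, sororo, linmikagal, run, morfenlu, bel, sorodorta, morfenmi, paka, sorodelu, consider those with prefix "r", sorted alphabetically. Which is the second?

DFS of the "r" subtree visits, in order: "ro", "run"
Position 2: run

run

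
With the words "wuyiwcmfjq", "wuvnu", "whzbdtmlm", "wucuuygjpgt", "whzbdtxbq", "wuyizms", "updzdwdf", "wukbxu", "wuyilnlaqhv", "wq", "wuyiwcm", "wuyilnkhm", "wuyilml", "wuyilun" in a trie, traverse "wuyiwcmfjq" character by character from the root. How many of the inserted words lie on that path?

2

Check each prefix of "wuyiwcmfjq" against the stored set — each match is an end-marker on the path.
Prefixes of the query that are stored words: "wuyiwcm", "wuyiwcmfjq"
Count: 2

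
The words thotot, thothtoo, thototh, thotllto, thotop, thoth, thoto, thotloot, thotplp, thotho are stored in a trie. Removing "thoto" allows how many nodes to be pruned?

A node on "thoto"'s path can go only if nothing else ends at it or branches off below it.
Every node on "thoto" is still needed (e.g. by "thotot"), so nothing is freed.
Nodes removed: 0

0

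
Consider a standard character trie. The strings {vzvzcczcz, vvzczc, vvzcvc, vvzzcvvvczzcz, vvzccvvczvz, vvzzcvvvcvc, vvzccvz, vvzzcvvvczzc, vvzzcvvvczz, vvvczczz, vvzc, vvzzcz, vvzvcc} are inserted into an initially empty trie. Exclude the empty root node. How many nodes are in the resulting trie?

Insert word by word; a character creates a node only if that edge doesn't already exist:
  "vzvzcczcz" → 9 new (v, z, v, z, c, c, z, c, z)
  "vvzczc" → prefix "v" already present; 5 new (v, z, c, z, c)
  "vvzcvc" → prefix "vvzc" already present; 2 new (v, c)
  "vvzzcvvvczzcz" → prefix "vvz" already present; 10 new (z, c, v, v, v, c, z, z, c, z)
  "vvzccvvczvz" → prefix "vvzc" already present; 7 new (c, v, v, c, z, v, z)
  "vvzzcvvvcvc" → prefix "vvzzcvvvc" already present; 2 new (v, c)
  "vvzccvz" → prefix "vvzccv" already present; 1 new (z)
  "vvzzcvvvczzc" → prefix "vvzzcvvvczzc" already present; 0 new (none)
  "vvzzcvvvczz" → prefix "vvzzcvvvczz" already present; 0 new (none)
  "vvvczczz" → prefix "vv" already present; 6 new (v, c, z, c, z, z)
  "vvzc" → prefix "vvzc" already present; 0 new (none)
  "vvzzcz" → prefix "vvzzc" already present; 1 new (z)
  "vvzvcc" → prefix "vvz" already present; 3 new (v, c, c)
Total nodes = 9 + 5 + 2 + 10 + 7 + 2 + 1 + 0 + 0 + 6 + 0 + 1 + 3 = 46

46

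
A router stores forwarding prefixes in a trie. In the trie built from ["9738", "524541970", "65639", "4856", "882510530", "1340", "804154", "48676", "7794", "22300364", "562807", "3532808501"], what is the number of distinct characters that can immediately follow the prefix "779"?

Follow the path "779" to its node, then look at its outgoing edges.
Distinct next characters after "779": 4.
That node has 1 child edge.

1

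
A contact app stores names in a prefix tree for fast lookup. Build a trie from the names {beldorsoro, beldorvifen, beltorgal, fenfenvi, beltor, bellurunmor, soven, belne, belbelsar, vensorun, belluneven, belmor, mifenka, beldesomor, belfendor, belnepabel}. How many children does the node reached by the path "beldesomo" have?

Follow the path "beldesomo" to its node, then look at its outgoing edges.
Distinct next characters after "beldesomo": r.
That node has 1 child edge.

1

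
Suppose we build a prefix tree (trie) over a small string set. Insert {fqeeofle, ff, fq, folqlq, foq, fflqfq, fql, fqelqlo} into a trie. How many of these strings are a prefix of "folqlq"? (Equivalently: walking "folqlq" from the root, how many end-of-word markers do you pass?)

Check each prefix of "folqlq" against the stored set — each match is an end-marker on the path.
Prefixes of the query that are stored words: "folqlq"
Count: 1

1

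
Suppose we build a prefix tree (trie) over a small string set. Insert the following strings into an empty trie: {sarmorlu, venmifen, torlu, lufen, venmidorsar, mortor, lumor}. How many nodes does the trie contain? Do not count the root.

41

Insert word by word; a character creates a node only if that edge doesn't already exist:
  "sarmorlu" → 8 new (s, a, r, m, o, r, l, u)
  "venmifen" → 8 new (v, e, n, m, i, f, e, n)
  "torlu" → 5 new (t, o, r, l, u)
  "lufen" → 5 new (l, u, f, e, n)
  "venmidorsar" → prefix "venmi" already present; 6 new (d, o, r, s, a, r)
  "mortor" → 6 new (m, o, r, t, o, r)
  "lumor" → prefix "lu" already present; 3 new (m, o, r)
Total nodes = 8 + 8 + 5 + 5 + 6 + 6 + 3 = 41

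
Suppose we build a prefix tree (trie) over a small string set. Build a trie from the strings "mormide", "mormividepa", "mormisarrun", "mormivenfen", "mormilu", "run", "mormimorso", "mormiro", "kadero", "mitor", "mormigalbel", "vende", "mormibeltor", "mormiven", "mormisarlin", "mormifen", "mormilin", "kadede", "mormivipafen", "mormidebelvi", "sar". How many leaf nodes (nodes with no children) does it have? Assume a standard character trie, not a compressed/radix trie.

19

A leaf is a node with no children — equivalently, the end of a word that is not a proper prefix of any other stored word.
Those words: "kadede", "kadero", "mitor", "mormibeltor", "mormidebelvi", "mormifen", "mormigalbel", "mormilin", "mormilu", "mormimorso", "mormiro", "mormisarlin", "mormisarrun", "mormivenfen", "mormividepa", "mormivipafen", "run", "sar", "vende"
Leaf count: 19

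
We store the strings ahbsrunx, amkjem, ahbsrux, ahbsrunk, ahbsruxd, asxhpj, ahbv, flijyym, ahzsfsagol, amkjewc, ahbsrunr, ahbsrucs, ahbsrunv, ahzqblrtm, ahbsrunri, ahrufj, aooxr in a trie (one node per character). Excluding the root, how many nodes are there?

58

Trace insertions, counting only characters that open a new branch:
  "ahbsrunx" → 8 new (a, h, b, s, r, u, n, x)
  "amkjem" → prefix "a" already present; 5 new (m, k, j, e, m)
  "ahbsrux" → prefix "ahbsru" already present; 1 new (x)
  "ahbsrunk" → prefix "ahbsrun" already present; 1 new (k)
  "ahbsruxd" → prefix "ahbsrux" already present; 1 new (d)
  "asxhpj" → prefix "a" already present; 5 new (s, x, h, p, j)
  "ahbv" → prefix "ahb" already present; 1 new (v)
  "flijyym" → 7 new (f, l, i, j, y, y, m)
  "ahzsfsagol" → prefix "ah" already present; 8 new (z, s, f, s, a, g, o, l)
  "amkjewc" → prefix "amkje" already present; 2 new (w, c)
  "ahbsrunr" → prefix "ahbsrun" already present; 1 new (r)
  "ahbsrucs" → prefix "ahbsru" already present; 2 new (c, s)
  "ahbsrunv" → prefix "ahbsrun" already present; 1 new (v)
  "ahzqblrtm" → prefix "ahz" already present; 6 new (q, b, l, r, t, m)
  "ahbsrunri" → prefix "ahbsrunr" already present; 1 new (i)
  "ahrufj" → prefix "ah" already present; 4 new (r, u, f, j)
  "aooxr" → prefix "a" already present; 4 new (o, o, x, r)
Total nodes = 8 + 5 + 1 + 1 + 1 + 5 + 1 + 7 + 8 + 2 + 1 + 2 + 1 + 6 + 1 + 4 + 4 = 58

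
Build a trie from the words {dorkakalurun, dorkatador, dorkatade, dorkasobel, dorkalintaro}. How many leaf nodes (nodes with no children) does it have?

Leaves are exactly the stored words that no other stored word extends.
Those words: "dorkakalurun", "dorkalintaro", "dorkasobel", "dorkatade", "dorkatador"
Leaf count: 5

5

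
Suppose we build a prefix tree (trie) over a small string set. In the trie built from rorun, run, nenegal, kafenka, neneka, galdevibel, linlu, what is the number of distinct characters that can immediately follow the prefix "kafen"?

1

Walk "kafen" from the root, arriving at one node.
Characters that immediately follow "kafen" among the stored strings: {k}.
That node has 1 child edge.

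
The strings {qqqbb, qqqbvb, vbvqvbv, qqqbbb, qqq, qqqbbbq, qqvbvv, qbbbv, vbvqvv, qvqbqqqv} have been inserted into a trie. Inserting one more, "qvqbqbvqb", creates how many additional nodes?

Walking "qvqbqbvqb" from the root, the first 5 characters ("qvqbq") follow existing edges; "b" is the first miss.
So 9 − 5 = 4 new nodes.

4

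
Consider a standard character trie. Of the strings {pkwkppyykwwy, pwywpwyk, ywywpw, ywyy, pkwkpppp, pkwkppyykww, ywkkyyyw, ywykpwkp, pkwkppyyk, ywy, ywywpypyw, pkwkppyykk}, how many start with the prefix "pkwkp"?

5

Filter for entries beginning with "pkwkp":
Words under "pkwkp": pkwkpppp, pkwkppyyk, pkwkppyykk, pkwkppyykww, pkwkppyykwwy
Count: 5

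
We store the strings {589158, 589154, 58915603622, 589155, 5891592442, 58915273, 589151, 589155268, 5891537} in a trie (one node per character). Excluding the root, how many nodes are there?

For each word, the new-node count is its length minus the longest prefix already in the trie:
  "589158" → 6 new (5, 8, 9, 1, 5, 8)
  "589154" → prefix "58915" already present; 1 new (4)
  "58915603622" → prefix "58915" already present; 6 new (6, 0, 3, 6, 2, 2)
  "589155" → prefix "58915" already present; 1 new (5)
  "5891592442" → prefix "58915" already present; 5 new (9, 2, 4, 4, 2)
  "58915273" → prefix "58915" already present; 3 new (2, 7, 3)
  "589151" → prefix "58915" already present; 1 new (1)
  "589155268" → prefix "589155" already present; 3 new (2, 6, 8)
  "5891537" → prefix "58915" already present; 2 new (3, 7)
Total nodes = 6 + 1 + 6 + 1 + 5 + 3 + 1 + 3 + 2 = 28

28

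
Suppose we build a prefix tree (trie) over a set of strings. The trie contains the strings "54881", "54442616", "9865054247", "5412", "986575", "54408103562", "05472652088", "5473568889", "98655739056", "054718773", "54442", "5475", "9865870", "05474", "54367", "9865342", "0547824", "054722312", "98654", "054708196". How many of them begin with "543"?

1

Filter for entries beginning with "543":
Words under "543": 54367
Count: 1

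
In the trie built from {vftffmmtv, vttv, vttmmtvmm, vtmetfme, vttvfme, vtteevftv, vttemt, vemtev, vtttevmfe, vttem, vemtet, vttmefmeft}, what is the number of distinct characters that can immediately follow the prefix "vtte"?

The children of the "vtte" node are the distinct next characters among strings starting with "vtte".
Characters that immediately follow "vtte" among the stored strings: {e, m}.
That node has 2 child edges.

2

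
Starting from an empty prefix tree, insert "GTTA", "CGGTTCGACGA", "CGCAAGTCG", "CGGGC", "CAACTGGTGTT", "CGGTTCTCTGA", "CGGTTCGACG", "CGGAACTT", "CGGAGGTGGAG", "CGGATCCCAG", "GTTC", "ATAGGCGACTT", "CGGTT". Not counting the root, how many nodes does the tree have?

69

Insert word by word; a character creates a node only if that edge doesn't already exist:
  "GTTA" → 4 new (G, T, T, A)
  "CGGTTCGACGA" → 11 new (C, G, G, T, T, C, G, A, C, G, A)
  "CGCAAGTCG" → prefix "CG" already present; 7 new (C, A, A, G, T, C, G)
  "CGGGC" → prefix "CGG" already present; 2 new (G, C)
  "CAACTGGTGTT" → prefix "C" already present; 10 new (A, A, C, T, G, G, T, G, T, T)
  "CGGTTCTCTGA" → prefix "CGGTTC" already present; 5 new (T, C, T, G, A)
  "CGGTTCGACG" → prefix "CGGTTCGACG" already present; 0 new (none)
  "CGGAACTT" → prefix "CGG" already present; 5 new (A, A, C, T, T)
  "CGGAGGTGGAG" → prefix "CGGA" already present; 7 new (G, G, T, G, G, A, G)
  "CGGATCCCAG" → prefix "CGGA" already present; 6 new (T, C, C, C, A, G)
  "GTTC" → prefix "GTT" already present; 1 new (C)
  "ATAGGCGACTT" → 11 new (A, T, A, G, G, C, G, A, C, T, T)
  "CGGTT" → prefix "CGGTT" already present; 0 new (none)
Total nodes = 4 + 11 + 7 + 2 + 10 + 5 + 0 + 5 + 7 + 6 + 1 + 11 + 0 = 69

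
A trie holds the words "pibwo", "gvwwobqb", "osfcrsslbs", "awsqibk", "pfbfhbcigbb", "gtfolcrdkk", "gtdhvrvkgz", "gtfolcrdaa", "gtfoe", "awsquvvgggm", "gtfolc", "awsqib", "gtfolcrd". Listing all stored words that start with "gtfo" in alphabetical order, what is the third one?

gtfolcrd

Words with prefix "gtfo", in lexicographic order: "gtfoe", "gtfolc", "gtfolcrd", "gtfolcrdaa", "gtfolcrdkk"
The 3rd is gtfolcrd.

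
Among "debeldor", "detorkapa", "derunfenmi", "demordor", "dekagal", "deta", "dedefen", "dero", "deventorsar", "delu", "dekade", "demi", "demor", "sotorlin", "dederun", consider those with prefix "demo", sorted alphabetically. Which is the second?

demordor

Filter for "demo…" and sort: "demor", "demordor"
The 2nd is demordor.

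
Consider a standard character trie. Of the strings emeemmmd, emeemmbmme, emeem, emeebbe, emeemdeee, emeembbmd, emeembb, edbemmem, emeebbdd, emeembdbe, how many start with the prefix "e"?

Filter for entries beginning with "e":
Matches: "edbemmem", "emeebbdd", "emeebbe", "emeem", "emeembb", "emeembbmd", "emeembdbe", "emeemdeee", "emeemmbmme", "emeemmmd"
Count: 10

10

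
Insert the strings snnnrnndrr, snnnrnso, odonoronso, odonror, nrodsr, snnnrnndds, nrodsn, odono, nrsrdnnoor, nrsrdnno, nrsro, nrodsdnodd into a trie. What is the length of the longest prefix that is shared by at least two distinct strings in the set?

Look for the deepest trie node that still has at least two words in its subtree.
e.g. "nrsrdnno" and "nrsrdnnoor" share the prefix "nrsrdnno" of length 8; no pair shares a longer one.
Longest shared-prefix length: 8

8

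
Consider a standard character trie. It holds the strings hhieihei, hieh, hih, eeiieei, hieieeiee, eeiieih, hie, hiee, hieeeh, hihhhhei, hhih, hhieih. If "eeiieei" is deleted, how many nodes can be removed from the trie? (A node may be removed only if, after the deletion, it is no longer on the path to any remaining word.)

After clearing the end-marker at "eeiieei", prune upward until reaching a node still needed by another word.
The suffix "ei" (2 nodes) is used only by "eeiieei"; the node for "eeiie" still has the child "i", so pruning stops there.
Nodes removed: 2

2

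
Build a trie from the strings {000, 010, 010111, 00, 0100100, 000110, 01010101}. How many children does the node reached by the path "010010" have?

1

Walk "010010" from the root, arriving at one node.
Distinct next characters after "010010": 0.
That node has 1 child edge.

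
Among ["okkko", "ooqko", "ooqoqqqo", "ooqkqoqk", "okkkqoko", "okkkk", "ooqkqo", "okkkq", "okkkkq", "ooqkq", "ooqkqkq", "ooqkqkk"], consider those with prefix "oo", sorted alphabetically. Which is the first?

DFS of the "oo" subtree visits, in order: "ooqko", "ooqkq", "ooqkqkk", "ooqkqkq", "ooqkqo", "ooqkqoqk", "ooqoqqqo"
Position 1: ooqko

ooqko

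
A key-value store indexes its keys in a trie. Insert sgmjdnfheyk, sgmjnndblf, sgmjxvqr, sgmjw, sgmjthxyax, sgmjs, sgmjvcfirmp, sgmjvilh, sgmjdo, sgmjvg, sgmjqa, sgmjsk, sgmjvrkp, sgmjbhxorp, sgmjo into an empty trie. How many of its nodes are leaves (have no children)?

14

A leaf is a node with no children — equivalently, the end of a word that is not a proper prefix of any other stored word.
Those words: "sgmjbhxorp", "sgmjdnfheyk", "sgmjdo", "sgmjnndblf", "sgmjo", "sgmjqa", "sgmjsk", "sgmjthxyax", "sgmjvcfirmp", "sgmjvg", "sgmjvilh", "sgmjvrkp", "sgmjw", "sgmjxvqr"
Leaf count: 14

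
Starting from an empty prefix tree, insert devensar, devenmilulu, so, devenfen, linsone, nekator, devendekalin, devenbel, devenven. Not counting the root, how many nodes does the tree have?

Count nodes per top-level branch (shared prefixes stored once):
  'd'-branch (devenbel, devendekalin, devenfen, devenmilulu, devensar, devenven): 30 nodes
  'l'-branch (linsone): 7 nodes
  'n'-branch (nekator): 7 nodes
  's'-branch (so): 2 nodes
Sum: 46

46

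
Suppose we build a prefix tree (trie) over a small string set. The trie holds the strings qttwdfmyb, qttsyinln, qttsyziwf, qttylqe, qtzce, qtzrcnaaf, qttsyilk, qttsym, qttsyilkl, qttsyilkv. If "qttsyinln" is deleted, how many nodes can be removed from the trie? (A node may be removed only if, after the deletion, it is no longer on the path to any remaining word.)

3

After clearing the end-marker at "qttsyinln", prune upward until reaching a node still needed by another word.
The suffix "nln" (3 nodes) is used only by "qttsyinln"; the node for "qttsyi" still has the child "l", so pruning stops there.
Nodes removed: 3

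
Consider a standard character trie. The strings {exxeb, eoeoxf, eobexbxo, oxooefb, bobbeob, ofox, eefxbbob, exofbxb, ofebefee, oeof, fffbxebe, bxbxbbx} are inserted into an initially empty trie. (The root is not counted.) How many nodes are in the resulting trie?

68

Insert word by word; a character creates a node only if that edge doesn't already exist:
  "exxeb" → 5 new (e, x, x, e, b)
  "eoeoxf" → prefix "e" already present; 5 new (o, e, o, x, f)
  "eobexbxo" → prefix "eo" already present; 6 new (b, e, x, b, x, o)
  "oxooefb" → 7 new (o, x, o, o, e, f, b)
  "bobbeob" → 7 new (b, o, b, b, e, o, b)
  "ofox" → prefix "o" already present; 3 new (f, o, x)
  "eefxbbob" → prefix "e" already present; 7 new (e, f, x, b, b, o, b)
  "exofbxb" → prefix "ex" already present; 5 new (o, f, b, x, b)
  "ofebefee" → prefix "of" already present; 6 new (e, b, e, f, e, e)
  "oeof" → prefix "o" already present; 3 new (e, o, f)
  "fffbxebe" → 8 new (f, f, f, b, x, e, b, e)
  "bxbxbbx" → prefix "b" already present; 6 new (x, b, x, b, b, x)
Total nodes = 5 + 5 + 6 + 7 + 7 + 3 + 7 + 5 + 6 + 3 + 8 + 6 = 68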